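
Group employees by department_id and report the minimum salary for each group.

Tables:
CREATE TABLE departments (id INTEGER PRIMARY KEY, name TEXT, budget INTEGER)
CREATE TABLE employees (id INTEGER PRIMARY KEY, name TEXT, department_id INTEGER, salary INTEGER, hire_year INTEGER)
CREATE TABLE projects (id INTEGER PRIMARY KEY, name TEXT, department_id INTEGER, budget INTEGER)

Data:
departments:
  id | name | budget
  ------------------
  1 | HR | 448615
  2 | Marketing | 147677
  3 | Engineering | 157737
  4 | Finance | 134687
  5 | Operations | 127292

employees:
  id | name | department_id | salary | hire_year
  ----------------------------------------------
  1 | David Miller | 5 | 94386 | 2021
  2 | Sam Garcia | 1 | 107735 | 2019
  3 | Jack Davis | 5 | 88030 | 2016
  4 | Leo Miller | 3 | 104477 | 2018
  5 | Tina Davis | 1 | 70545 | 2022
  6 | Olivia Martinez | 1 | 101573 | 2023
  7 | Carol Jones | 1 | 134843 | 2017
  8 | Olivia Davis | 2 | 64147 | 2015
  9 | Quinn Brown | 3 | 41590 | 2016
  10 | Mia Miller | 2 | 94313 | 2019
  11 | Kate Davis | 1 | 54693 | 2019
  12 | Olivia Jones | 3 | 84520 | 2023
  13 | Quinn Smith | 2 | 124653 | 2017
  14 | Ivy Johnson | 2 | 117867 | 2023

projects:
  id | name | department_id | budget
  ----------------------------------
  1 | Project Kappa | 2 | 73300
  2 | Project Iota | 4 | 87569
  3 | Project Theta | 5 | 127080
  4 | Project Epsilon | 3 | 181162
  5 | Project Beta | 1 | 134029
SELECT department_id, MIN(salary) AS min_salary FROM employees GROUP BY department_id

Execution result:
department_id | min_salary
1 | 54693
2 | 64147
3 | 41590
5 | 88030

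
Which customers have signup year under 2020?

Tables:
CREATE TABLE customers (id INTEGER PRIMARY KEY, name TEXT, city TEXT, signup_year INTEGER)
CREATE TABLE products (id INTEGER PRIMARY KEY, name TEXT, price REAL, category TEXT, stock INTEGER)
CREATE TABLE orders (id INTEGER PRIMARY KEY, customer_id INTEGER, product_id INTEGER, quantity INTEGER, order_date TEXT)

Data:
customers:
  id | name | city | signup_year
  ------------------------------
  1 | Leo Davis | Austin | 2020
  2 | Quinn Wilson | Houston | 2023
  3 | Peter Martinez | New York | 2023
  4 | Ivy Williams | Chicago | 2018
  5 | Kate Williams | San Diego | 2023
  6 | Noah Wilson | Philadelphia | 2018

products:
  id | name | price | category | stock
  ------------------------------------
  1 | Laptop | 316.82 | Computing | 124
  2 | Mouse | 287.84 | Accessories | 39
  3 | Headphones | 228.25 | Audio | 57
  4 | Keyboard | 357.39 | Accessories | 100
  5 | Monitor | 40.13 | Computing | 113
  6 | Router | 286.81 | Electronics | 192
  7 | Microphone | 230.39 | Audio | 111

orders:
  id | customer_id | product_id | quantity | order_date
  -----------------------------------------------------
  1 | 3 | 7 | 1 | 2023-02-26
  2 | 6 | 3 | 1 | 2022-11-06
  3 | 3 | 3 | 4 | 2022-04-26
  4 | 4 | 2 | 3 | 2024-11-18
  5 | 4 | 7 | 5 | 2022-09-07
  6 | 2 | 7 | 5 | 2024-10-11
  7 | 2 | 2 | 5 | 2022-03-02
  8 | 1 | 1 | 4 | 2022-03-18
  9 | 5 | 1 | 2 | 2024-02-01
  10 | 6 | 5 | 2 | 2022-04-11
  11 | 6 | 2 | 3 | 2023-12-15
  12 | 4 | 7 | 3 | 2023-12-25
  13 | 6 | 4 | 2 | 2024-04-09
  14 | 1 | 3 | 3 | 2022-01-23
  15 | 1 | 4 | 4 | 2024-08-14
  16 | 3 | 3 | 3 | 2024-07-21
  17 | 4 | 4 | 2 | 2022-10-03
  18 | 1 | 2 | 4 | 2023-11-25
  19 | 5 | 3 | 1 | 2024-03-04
SELECT name, signup_year FROM customers WHERE signup_year < 2020

Execution result:
name | signup_year
Ivy Williams | 2018
Noah Wilson | 2018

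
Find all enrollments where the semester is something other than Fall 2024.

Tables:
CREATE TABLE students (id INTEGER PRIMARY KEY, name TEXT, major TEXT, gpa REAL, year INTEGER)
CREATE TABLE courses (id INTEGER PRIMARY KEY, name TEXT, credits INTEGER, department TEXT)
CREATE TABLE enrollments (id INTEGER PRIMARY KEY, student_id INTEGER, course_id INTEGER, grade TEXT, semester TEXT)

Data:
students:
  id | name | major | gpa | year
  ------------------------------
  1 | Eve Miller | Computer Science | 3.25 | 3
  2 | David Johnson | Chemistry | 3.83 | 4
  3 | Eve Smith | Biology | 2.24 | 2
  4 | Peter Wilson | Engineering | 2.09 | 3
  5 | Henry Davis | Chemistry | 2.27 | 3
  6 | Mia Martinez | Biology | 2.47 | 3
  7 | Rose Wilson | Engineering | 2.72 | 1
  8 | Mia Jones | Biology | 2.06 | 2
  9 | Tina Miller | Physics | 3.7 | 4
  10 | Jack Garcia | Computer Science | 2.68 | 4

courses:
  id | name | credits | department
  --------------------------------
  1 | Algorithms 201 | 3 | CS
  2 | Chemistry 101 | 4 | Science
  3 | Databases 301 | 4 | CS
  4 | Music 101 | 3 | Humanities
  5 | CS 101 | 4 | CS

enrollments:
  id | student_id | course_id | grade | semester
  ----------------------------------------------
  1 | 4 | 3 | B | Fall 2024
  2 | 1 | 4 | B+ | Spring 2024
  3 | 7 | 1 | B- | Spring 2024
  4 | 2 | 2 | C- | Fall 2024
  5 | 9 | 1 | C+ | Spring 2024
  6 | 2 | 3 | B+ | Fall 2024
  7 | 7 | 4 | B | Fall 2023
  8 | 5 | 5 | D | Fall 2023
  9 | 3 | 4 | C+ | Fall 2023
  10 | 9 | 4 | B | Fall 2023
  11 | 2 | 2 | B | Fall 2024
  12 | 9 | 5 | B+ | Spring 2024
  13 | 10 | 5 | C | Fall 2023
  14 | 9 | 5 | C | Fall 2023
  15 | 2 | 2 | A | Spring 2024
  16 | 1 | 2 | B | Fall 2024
SELECT id, semester FROM enrollments WHERE semester <> 'Fall 2024'

Execution result:
id | semester
2 | Spring 2024
3 | Spring 2024
5 | Spring 2024
7 | Fall 2023
8 | Fall 2023
9 | Fall 2023
10 | Fall 2023
12 | Spring 2024
13 | Fall 2023
14 | Fall 2023
15 | Spring 2024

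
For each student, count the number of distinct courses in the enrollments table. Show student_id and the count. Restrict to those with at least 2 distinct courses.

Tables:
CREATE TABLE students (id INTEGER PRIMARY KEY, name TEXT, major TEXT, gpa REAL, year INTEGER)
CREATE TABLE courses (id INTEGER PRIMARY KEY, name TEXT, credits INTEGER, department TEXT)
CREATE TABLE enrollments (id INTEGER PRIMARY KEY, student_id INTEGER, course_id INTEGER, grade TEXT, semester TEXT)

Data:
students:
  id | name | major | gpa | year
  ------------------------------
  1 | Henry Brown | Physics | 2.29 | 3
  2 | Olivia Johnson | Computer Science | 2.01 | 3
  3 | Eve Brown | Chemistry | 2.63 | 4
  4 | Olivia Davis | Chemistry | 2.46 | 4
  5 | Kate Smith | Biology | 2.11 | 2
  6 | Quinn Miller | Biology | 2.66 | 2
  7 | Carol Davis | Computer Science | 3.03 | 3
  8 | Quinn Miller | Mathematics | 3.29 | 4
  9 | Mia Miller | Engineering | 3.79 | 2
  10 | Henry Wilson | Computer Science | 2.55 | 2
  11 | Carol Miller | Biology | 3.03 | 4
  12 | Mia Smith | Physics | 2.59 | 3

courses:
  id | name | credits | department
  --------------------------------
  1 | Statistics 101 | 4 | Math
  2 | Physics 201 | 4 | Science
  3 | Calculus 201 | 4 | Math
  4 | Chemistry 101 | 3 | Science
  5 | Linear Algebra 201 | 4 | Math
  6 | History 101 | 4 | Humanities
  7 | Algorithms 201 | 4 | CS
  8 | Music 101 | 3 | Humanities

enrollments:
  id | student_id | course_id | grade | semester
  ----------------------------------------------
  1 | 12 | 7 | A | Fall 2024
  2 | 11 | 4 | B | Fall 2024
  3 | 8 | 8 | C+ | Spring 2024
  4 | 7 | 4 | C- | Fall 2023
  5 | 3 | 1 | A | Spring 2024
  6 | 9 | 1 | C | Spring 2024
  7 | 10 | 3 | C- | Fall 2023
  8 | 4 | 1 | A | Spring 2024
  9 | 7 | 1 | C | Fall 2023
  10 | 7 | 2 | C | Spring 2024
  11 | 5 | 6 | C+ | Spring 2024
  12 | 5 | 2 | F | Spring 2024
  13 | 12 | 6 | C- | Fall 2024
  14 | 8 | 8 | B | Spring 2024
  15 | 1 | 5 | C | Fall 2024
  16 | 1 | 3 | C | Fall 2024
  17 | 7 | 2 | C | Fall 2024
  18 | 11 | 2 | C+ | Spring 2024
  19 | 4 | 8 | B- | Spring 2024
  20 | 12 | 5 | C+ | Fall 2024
SELECT student_id, COUNT(DISTINCT course_id) AS distinct_course_count FROM enrollments GROUP BY student_id HAVING COUNT(DISTINCT course_id) >= 2

Execution result:
student_id | distinct_course_count
1 | 2
4 | 2
5 | 2
7 | 3
11 | 2
12 | 3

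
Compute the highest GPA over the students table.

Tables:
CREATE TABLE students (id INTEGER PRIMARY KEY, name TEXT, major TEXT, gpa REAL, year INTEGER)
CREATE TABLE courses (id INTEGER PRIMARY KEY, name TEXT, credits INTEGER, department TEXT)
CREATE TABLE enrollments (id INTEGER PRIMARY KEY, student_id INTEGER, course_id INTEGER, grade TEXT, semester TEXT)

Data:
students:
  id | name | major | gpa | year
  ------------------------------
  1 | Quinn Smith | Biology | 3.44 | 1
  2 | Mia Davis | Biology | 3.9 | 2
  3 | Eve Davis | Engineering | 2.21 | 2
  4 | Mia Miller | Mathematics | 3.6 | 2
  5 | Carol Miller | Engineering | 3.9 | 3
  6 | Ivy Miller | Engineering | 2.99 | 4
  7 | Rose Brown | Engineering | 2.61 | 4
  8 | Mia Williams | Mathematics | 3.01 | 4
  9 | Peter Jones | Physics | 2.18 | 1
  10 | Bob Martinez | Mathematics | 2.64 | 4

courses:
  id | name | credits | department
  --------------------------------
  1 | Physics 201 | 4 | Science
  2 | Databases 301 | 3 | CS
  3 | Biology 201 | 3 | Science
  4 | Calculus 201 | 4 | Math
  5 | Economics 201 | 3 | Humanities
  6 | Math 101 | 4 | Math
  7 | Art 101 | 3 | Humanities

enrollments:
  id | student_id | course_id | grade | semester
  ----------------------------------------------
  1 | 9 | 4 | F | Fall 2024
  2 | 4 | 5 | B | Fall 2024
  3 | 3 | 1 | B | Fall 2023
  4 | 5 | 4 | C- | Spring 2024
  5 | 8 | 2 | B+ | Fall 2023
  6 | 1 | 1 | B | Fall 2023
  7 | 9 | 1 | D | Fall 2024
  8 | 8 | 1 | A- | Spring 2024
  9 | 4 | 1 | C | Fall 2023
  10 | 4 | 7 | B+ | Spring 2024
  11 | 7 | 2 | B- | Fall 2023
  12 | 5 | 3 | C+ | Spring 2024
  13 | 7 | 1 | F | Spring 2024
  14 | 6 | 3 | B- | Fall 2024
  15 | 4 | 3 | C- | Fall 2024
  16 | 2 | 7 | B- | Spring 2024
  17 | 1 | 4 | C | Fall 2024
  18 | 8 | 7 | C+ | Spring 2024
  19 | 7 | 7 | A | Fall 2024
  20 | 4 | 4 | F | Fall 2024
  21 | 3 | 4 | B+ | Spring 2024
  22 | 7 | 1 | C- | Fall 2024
SELECT MAX(gpa) FROM students

Execution result:
3.90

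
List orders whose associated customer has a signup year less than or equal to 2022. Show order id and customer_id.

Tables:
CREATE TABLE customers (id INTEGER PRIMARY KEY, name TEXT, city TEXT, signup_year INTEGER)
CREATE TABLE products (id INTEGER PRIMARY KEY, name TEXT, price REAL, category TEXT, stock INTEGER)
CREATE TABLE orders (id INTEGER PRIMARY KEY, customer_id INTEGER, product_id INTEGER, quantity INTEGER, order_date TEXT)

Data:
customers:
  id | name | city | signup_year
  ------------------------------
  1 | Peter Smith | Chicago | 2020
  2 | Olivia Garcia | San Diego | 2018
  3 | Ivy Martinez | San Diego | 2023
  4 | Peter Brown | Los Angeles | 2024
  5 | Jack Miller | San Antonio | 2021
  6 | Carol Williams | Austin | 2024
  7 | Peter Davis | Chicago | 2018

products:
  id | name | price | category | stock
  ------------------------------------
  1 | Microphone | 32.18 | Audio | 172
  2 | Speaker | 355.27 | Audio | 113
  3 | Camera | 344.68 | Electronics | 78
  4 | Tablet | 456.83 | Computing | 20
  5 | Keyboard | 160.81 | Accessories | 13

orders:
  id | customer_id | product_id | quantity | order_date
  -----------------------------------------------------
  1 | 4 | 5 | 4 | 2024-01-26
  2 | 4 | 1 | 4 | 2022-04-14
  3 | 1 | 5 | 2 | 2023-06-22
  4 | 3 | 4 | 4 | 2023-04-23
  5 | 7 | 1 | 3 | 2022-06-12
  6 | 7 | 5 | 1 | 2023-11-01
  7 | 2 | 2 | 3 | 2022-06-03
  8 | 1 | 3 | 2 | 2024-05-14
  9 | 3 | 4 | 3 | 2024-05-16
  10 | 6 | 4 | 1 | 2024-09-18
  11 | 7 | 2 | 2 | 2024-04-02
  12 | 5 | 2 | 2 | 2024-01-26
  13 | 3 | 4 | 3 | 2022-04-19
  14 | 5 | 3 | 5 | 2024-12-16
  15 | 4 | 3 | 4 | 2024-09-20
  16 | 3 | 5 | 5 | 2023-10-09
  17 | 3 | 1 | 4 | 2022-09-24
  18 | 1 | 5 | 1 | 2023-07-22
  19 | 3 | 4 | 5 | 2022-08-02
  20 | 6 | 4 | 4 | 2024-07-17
SELECT id, customer_id FROM orders WHERE customer_id IN (SELECT id FROM customers WHERE signup_year <= 2022)

Execution result:
id | customer_id
3 | 1
5 | 7
6 | 7
7 | 2
8 | 1
11 | 7
12 | 5
14 | 5
18 | 1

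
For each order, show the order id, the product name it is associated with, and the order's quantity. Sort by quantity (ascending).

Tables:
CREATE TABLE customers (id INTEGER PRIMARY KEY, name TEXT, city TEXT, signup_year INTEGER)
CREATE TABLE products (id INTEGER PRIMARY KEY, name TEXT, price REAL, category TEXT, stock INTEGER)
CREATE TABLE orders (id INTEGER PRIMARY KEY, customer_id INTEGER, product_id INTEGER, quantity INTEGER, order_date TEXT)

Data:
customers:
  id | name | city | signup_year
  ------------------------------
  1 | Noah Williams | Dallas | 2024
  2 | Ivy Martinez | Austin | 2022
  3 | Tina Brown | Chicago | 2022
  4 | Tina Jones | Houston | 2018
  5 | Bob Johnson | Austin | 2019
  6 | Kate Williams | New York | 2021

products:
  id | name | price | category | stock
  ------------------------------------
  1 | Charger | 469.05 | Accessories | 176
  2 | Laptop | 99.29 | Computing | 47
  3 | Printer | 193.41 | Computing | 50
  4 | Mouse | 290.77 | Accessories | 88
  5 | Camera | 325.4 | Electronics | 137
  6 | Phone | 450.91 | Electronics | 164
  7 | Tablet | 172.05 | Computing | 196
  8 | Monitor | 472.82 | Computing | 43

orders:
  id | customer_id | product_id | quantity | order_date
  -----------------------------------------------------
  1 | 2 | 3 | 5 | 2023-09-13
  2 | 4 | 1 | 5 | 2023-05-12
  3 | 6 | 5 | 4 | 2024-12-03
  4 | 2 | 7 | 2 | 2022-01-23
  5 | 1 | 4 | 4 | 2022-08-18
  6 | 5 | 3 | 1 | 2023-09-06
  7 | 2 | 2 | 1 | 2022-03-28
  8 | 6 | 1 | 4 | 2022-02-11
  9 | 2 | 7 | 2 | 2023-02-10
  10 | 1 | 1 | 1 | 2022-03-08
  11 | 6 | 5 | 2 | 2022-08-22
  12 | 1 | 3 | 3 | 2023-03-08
SELECT c.id, p.name AS product, c.quantity FROM orders c JOIN products p ON c.product_id = p.id ORDER BY c.quantity ASC

Execution result:
id | product | quantity
6 | Printer | 1
7 | Laptop | 1
10 | Charger | 1
4 | Tablet | 2
9 | Tablet | 2
11 | Camera | 2
12 | Printer | 3
3 | Camera | 4
5 | Mouse | 4
8 | Charger | 4
1 | Printer | 5
2 | Charger | 5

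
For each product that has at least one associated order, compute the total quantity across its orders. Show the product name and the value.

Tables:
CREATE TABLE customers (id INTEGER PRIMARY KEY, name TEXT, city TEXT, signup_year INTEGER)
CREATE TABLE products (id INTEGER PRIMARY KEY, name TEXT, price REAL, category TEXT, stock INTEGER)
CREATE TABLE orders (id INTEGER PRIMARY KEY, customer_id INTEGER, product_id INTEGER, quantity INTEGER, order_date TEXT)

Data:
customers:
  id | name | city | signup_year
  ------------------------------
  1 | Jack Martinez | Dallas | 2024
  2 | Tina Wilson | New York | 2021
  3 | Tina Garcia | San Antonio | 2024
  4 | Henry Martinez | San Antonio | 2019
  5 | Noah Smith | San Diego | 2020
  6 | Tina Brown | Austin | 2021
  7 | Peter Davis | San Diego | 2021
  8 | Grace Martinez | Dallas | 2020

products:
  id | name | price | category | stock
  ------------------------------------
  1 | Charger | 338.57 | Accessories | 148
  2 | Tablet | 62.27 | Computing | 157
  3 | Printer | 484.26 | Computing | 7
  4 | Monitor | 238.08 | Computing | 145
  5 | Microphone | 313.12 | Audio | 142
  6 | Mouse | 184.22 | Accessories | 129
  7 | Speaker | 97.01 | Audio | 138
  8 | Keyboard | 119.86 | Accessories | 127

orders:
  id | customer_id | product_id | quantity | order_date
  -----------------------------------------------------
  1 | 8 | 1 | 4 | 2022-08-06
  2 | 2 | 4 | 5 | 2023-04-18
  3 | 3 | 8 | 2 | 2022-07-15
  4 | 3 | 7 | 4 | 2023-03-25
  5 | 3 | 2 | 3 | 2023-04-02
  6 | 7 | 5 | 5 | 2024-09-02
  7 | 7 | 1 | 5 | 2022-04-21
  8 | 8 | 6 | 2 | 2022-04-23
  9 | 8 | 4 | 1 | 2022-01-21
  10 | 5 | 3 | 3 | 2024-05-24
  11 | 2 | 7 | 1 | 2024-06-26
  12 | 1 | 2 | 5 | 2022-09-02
SELECT p.name, SUM(c.quantity) AS sum_quantity FROM orders c JOIN products p ON c.product_id = p.id GROUP BY p.id, p.name

Execution result:
name | sum_quantity
Charger | 9
Tablet | 8
Printer | 3
Monitor | 6
Microphone | 5
Mouse | 2
Speaker | 5
Keyboard | 2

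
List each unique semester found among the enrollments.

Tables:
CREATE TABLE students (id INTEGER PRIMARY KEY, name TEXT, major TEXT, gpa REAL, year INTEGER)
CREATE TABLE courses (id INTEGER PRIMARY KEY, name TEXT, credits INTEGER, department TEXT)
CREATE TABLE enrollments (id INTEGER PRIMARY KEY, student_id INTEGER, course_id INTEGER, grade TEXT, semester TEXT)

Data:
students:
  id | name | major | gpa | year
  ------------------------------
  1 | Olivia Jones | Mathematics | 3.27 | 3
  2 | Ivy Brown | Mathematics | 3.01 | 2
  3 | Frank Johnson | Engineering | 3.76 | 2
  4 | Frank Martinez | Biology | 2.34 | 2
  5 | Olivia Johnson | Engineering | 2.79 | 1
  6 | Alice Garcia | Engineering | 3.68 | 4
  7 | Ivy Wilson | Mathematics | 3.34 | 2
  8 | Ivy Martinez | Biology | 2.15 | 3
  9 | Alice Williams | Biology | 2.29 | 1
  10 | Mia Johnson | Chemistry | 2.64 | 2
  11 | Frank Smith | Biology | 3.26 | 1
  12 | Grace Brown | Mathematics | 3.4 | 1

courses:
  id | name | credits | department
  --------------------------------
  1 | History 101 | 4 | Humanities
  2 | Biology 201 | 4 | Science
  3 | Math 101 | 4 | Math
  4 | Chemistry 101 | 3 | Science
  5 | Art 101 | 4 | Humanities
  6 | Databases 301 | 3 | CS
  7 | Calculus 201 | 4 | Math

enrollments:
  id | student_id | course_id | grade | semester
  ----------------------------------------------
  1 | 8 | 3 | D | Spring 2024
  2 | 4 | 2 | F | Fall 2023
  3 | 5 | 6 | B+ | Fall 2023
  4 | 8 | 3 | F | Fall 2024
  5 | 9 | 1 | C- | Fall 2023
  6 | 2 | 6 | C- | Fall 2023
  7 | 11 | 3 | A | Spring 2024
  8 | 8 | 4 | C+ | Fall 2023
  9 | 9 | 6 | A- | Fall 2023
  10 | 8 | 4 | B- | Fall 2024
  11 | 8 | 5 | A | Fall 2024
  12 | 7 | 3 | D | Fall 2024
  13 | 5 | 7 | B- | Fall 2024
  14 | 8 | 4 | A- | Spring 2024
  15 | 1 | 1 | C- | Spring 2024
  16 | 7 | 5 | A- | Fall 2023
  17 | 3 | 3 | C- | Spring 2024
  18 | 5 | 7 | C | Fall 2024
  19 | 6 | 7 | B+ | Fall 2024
SELECT DISTINCT semester FROM enrollments

Execution result:
semester
Spring 2024
Fall 2023
Fall 2024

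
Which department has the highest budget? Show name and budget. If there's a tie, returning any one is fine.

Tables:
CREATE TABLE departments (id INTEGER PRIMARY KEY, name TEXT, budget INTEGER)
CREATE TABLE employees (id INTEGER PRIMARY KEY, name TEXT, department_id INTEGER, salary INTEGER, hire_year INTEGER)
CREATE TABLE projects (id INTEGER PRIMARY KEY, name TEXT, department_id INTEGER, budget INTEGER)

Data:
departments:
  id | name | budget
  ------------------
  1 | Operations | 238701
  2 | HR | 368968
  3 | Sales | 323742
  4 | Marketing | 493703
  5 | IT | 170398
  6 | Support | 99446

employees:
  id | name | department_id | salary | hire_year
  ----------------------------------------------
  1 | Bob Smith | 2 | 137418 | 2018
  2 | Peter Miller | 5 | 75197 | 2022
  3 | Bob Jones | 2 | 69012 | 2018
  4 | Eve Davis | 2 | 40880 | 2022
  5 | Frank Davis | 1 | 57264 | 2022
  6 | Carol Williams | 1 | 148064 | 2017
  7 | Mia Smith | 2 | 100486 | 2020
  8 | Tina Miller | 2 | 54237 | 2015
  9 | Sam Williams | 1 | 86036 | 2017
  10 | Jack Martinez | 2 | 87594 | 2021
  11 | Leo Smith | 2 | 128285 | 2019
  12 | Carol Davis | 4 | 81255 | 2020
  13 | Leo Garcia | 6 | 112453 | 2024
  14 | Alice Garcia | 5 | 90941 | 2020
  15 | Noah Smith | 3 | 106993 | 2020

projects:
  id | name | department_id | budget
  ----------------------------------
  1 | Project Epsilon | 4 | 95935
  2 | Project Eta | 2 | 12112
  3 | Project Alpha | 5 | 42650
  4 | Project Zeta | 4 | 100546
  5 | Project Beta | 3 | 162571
SELECT name, budget FROM departments ORDER BY budget DESC LIMIT 1

Execution result:
name | budget
Marketing | 493703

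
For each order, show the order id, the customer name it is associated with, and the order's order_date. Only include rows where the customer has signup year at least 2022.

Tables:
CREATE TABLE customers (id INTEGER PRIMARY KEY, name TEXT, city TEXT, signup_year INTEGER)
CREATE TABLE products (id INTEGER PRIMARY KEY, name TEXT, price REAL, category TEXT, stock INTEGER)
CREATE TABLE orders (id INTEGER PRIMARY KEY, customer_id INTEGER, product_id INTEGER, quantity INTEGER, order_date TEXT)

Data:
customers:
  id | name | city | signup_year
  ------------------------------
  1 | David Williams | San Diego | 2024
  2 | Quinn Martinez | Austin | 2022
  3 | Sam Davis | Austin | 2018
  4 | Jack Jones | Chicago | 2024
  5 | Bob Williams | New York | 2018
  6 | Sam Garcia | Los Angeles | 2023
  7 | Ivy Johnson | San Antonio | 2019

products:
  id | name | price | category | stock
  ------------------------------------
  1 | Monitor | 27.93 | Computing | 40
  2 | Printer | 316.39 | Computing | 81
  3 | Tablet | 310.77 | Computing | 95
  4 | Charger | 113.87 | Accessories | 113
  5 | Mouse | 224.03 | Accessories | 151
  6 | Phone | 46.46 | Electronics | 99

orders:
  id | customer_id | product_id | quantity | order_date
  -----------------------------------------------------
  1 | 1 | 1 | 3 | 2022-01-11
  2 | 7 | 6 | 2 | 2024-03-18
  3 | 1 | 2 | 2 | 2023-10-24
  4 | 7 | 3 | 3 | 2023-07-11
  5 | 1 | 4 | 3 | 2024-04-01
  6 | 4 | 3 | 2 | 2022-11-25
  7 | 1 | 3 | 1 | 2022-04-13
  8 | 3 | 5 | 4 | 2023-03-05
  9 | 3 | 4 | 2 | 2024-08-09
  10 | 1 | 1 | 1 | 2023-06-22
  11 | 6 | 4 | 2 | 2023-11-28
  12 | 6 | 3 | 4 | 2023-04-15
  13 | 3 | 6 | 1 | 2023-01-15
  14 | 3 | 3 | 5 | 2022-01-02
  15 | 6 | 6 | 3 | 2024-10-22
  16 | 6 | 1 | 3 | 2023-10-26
SELECT c.id, p.name AS customer, c.order_date FROM orders c JOIN customers p ON c.customer_id = p.id WHERE p.signup_year >= 2022

Execution result:
id | customer | order_date
1 | David Williams | 2022-01-11
3 | David Williams | 2023-10-24
5 | David Williams | 2024-04-01
6 | Jack Jones | 2022-11-25
7 | David Williams | 2022-04-13
10 | David Williams | 2023-06-22
11 | Sam Garcia | 2023-11-28
12 | Sam Garcia | 2023-04-15
15 | Sam Garcia | 2024-10-22
16 | Sam Garcia | 2023-10-26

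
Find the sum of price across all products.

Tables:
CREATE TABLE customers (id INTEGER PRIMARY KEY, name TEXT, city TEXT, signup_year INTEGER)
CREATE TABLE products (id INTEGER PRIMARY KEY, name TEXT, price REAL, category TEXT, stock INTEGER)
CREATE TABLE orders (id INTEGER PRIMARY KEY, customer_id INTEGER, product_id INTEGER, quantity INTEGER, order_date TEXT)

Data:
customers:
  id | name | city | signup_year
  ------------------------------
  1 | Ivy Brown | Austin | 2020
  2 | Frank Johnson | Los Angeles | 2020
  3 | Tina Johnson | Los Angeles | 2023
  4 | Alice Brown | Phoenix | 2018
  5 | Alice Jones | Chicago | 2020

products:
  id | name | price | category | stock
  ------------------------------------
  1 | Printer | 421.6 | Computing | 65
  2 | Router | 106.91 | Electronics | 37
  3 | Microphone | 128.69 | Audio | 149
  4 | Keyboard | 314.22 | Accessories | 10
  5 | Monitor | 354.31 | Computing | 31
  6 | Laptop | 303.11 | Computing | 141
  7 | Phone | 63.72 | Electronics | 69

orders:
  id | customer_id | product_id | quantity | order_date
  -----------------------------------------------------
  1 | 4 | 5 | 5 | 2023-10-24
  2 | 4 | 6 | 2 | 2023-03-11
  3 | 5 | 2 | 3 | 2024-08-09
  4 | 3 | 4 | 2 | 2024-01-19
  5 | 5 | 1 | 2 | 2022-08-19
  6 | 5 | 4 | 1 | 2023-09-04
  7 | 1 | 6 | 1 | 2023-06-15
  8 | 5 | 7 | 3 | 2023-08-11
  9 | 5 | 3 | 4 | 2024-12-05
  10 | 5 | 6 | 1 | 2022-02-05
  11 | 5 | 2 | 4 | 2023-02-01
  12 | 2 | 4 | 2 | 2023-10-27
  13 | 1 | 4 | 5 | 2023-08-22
SELECT SUM(price) FROM products

Execution result:
1692.56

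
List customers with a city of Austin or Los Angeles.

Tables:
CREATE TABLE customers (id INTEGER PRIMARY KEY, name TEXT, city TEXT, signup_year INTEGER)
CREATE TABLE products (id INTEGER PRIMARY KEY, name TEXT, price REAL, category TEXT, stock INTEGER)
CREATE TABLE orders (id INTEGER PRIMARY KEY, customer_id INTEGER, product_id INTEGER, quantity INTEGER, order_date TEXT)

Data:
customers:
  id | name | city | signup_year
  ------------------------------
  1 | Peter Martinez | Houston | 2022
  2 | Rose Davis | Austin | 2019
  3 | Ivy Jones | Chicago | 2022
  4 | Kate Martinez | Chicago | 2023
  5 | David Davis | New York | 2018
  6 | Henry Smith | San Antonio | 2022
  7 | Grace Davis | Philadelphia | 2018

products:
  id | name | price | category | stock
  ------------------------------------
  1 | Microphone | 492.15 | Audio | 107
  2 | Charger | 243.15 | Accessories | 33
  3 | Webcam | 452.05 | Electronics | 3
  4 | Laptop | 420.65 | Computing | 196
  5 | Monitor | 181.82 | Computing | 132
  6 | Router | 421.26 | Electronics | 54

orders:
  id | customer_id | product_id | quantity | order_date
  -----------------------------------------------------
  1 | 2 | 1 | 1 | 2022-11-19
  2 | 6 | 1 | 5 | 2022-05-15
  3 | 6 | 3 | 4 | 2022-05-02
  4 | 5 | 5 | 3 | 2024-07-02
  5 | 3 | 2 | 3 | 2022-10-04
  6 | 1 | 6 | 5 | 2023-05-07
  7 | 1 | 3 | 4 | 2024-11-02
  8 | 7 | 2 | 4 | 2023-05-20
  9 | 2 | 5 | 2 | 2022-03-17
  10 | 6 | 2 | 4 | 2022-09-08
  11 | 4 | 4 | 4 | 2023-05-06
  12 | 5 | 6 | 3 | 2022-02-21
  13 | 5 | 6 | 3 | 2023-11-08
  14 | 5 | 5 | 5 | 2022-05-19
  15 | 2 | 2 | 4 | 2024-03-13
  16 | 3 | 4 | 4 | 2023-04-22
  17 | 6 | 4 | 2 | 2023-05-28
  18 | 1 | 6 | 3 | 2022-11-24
SELECT name, city FROM customers WHERE city IN ('Austin', 'Los Angeles')

Execution result:
name | city
Rose Davis | Austin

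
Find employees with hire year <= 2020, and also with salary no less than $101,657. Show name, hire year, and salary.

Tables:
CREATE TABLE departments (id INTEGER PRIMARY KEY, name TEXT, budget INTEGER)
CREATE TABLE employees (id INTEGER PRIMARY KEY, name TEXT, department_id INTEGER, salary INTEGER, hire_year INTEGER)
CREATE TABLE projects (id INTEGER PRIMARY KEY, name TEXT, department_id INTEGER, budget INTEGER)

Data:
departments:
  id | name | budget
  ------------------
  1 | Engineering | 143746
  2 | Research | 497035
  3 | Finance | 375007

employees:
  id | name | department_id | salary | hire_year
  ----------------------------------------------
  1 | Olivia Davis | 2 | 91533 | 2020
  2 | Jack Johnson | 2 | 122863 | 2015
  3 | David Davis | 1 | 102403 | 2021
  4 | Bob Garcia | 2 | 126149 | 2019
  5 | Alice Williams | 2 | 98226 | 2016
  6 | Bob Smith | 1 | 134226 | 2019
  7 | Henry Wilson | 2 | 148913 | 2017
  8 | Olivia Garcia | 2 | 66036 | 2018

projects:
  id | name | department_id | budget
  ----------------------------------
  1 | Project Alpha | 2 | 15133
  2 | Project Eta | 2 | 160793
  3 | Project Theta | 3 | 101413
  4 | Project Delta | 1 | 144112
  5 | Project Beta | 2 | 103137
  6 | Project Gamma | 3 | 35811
SELECT name, hire_year, salary FROM employees WHERE hire_year <= 2020 AND salary >= 101657

Execution result:
name | hire_year | salary
Jack Johnson | 2015 | 122863
Bob Garcia | 2019 | 126149
Bob Smith | 2019 | 134226
Henry Wilson | 2017 | 148913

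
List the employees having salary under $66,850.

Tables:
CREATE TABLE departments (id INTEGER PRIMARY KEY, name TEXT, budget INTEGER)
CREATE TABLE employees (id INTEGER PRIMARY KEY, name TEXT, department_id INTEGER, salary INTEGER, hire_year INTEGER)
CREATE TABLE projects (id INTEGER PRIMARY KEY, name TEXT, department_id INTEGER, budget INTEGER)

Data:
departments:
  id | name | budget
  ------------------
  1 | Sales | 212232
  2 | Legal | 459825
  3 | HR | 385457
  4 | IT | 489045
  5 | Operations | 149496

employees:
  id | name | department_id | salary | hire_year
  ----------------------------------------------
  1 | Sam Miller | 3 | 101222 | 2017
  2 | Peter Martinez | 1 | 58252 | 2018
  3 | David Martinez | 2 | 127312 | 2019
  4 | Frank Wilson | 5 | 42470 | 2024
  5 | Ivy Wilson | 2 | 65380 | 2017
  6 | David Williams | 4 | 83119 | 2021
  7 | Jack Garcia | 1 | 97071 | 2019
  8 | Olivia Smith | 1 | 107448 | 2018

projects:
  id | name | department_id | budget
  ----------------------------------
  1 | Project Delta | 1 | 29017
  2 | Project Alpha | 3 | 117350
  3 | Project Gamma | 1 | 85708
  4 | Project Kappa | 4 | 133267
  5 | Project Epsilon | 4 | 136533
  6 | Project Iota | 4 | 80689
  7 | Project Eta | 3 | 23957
SELECT name, salary FROM employees WHERE salary < 66850

Execution result:
name | salary
Peter Martinez | 58252
Frank Wilson | 42470
Ivy Wilson | 65380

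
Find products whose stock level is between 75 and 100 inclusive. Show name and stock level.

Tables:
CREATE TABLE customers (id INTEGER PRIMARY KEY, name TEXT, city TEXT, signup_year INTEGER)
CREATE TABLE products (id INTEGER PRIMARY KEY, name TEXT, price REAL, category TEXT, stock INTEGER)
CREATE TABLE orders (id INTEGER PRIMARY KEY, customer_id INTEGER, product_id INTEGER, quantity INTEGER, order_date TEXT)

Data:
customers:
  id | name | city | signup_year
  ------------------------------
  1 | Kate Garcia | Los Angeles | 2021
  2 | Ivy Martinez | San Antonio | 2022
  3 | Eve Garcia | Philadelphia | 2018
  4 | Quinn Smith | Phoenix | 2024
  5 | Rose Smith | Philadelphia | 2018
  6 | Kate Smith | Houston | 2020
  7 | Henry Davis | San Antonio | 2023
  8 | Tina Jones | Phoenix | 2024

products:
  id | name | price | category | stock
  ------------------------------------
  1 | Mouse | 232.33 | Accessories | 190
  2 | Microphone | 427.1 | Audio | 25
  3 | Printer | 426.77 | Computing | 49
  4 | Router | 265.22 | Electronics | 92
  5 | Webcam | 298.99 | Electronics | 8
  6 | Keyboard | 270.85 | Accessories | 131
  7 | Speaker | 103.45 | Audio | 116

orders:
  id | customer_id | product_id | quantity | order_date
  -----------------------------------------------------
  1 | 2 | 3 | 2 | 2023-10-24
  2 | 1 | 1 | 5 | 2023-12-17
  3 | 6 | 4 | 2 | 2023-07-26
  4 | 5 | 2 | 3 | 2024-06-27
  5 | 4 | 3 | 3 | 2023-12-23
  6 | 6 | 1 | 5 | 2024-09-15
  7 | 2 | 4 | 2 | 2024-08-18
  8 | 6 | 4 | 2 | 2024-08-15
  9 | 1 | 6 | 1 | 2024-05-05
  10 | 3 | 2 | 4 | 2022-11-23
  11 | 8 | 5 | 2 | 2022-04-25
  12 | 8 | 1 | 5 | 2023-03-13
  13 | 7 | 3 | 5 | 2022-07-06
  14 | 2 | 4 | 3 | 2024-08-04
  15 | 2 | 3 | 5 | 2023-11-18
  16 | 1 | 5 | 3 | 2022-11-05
SELECT name, stock FROM products WHERE stock BETWEEN 75 AND 100

Execution result:
name | stock
Router | 92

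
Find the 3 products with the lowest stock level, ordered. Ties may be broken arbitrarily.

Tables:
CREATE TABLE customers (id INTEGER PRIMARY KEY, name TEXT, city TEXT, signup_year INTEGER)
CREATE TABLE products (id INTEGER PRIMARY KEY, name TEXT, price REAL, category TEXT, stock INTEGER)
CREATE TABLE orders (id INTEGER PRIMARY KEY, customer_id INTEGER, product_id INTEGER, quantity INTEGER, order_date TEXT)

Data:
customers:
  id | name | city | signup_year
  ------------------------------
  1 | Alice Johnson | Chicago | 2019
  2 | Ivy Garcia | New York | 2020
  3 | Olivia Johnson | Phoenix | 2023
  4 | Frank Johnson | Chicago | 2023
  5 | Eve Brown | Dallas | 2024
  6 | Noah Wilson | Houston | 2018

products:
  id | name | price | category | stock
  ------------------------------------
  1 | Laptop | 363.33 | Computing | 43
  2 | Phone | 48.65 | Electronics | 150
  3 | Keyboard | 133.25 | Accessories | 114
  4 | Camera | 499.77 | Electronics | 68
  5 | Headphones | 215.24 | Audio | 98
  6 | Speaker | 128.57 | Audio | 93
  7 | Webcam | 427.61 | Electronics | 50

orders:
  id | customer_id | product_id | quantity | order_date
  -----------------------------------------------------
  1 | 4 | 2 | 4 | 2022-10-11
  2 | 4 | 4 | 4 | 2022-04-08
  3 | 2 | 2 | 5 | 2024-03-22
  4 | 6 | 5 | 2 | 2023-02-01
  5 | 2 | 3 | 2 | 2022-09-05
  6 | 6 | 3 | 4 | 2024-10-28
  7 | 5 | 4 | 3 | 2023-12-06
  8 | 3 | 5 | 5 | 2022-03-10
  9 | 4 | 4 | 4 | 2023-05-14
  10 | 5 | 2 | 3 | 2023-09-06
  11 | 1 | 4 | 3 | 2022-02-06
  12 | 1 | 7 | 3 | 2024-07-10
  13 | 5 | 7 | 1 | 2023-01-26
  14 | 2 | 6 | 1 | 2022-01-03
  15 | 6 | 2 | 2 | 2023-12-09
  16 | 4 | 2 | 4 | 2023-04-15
SELECT name, stock FROM products ORDER BY stock ASC LIMIT 3

Execution result:
name | stock
Laptop | 43
Webcam | 50
Camera | 68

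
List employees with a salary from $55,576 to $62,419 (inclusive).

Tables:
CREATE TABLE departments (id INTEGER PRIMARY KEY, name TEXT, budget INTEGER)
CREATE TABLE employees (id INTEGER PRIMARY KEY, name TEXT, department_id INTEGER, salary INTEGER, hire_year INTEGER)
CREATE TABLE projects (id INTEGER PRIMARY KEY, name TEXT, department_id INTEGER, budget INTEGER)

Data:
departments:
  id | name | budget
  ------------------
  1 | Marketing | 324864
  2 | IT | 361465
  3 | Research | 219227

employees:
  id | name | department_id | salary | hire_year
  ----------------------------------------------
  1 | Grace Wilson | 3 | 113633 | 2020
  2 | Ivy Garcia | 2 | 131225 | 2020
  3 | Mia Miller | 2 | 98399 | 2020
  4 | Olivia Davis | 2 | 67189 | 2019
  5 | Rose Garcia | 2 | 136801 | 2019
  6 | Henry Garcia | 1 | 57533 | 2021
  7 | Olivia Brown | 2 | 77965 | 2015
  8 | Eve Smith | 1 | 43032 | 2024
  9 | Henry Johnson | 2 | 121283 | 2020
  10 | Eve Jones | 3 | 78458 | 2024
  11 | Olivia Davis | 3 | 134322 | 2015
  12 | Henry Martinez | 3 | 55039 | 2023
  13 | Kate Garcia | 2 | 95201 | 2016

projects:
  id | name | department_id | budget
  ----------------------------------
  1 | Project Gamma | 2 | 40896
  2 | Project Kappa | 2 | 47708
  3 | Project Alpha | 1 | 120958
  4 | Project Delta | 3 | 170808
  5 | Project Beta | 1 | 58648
SELECT name, salary FROM employees WHERE salary BETWEEN 55576 AND 62419

Execution result:
name | salary
Henry Garcia | 57533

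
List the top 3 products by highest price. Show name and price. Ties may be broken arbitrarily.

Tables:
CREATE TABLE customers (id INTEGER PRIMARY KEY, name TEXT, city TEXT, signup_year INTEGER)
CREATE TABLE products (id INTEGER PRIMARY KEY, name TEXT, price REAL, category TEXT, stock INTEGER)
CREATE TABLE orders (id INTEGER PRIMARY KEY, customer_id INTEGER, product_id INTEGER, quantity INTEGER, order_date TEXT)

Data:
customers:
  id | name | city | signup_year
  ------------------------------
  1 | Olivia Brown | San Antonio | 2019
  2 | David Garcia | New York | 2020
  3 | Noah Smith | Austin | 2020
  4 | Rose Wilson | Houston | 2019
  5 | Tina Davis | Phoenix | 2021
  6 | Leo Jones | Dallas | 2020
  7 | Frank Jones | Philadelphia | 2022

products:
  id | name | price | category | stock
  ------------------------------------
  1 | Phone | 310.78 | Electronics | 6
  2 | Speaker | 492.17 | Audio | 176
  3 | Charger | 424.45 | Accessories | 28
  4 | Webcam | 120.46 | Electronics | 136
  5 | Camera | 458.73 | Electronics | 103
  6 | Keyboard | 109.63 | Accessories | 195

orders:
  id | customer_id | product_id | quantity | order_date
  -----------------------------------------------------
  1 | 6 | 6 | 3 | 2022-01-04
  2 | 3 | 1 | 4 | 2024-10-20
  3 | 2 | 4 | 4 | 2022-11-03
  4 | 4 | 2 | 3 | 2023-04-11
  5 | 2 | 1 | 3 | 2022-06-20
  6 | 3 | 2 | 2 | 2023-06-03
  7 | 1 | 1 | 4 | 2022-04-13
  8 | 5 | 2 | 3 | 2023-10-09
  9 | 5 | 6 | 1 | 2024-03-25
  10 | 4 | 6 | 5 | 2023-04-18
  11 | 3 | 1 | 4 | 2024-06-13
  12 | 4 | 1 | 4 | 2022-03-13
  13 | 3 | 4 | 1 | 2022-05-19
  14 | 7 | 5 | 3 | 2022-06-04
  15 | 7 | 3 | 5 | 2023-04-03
SELECT name, price FROM products ORDER BY price DESC LIMIT 3

Execution result:
name | price
Speaker | 492.17
Camera | 458.73
Charger | 424.45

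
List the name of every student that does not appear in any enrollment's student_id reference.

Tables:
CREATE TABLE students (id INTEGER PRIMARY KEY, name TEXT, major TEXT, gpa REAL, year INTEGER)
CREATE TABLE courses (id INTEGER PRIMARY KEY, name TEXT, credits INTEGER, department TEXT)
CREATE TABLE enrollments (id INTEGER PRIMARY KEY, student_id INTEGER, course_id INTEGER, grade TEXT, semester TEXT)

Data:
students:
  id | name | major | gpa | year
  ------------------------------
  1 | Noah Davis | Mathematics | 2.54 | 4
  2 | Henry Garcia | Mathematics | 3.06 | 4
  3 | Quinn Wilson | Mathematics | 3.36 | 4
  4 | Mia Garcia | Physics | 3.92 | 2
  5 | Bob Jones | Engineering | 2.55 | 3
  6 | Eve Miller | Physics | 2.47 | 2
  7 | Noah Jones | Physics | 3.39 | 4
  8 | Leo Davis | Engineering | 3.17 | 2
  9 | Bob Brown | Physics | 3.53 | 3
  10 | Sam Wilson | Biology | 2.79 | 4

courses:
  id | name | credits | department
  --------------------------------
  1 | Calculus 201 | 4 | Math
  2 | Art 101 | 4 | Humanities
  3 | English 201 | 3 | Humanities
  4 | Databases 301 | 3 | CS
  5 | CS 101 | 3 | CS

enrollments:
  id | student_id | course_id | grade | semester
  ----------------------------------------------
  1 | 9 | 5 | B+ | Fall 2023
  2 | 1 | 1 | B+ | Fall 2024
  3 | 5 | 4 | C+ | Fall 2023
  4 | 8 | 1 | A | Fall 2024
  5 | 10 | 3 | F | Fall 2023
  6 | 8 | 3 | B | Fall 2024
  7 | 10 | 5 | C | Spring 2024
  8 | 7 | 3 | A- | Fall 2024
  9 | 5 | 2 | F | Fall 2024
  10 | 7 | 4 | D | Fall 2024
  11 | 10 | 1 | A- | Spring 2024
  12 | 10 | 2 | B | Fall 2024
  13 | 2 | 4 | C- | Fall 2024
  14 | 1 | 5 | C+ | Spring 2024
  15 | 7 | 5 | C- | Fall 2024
SELECT p.name FROM students p LEFT JOIN enrollments c ON c.student_id = p.id WHERE c.id IS NULL

Execution result:
name
Quinn Wilson
Mia Garcia
Eve Miller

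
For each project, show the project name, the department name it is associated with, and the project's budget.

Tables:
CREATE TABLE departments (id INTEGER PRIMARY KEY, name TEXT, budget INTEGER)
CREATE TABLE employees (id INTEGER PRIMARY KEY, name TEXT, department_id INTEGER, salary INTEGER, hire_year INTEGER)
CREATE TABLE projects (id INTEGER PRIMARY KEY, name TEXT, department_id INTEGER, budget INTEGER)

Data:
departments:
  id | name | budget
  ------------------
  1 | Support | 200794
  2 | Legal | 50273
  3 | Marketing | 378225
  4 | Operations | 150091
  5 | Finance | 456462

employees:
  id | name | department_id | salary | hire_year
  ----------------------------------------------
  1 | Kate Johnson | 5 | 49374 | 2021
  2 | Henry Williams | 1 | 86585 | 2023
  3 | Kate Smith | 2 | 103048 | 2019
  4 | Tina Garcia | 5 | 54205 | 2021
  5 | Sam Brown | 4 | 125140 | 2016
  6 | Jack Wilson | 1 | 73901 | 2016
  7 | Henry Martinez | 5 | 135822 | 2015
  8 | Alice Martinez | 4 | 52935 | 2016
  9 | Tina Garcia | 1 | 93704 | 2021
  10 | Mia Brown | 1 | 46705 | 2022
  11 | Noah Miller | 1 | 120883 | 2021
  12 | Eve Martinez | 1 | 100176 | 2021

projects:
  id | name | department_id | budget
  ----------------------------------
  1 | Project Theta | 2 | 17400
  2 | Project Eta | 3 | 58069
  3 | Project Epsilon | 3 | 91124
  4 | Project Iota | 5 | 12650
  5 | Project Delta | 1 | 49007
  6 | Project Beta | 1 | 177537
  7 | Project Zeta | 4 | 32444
SELECT c.name, p.name AS department, c.budget FROM projects c JOIN departments p ON c.department_id = p.id

Execution result:
name | department | budget
Project Theta | Legal | 17400
Project Eta | Marketing | 58069
Project Epsilon | Marketing | 91124
Project Iota | Finance | 12650
Project Delta | Support | 49007
Project Beta | Support | 177537
Project Zeta | Operations | 32444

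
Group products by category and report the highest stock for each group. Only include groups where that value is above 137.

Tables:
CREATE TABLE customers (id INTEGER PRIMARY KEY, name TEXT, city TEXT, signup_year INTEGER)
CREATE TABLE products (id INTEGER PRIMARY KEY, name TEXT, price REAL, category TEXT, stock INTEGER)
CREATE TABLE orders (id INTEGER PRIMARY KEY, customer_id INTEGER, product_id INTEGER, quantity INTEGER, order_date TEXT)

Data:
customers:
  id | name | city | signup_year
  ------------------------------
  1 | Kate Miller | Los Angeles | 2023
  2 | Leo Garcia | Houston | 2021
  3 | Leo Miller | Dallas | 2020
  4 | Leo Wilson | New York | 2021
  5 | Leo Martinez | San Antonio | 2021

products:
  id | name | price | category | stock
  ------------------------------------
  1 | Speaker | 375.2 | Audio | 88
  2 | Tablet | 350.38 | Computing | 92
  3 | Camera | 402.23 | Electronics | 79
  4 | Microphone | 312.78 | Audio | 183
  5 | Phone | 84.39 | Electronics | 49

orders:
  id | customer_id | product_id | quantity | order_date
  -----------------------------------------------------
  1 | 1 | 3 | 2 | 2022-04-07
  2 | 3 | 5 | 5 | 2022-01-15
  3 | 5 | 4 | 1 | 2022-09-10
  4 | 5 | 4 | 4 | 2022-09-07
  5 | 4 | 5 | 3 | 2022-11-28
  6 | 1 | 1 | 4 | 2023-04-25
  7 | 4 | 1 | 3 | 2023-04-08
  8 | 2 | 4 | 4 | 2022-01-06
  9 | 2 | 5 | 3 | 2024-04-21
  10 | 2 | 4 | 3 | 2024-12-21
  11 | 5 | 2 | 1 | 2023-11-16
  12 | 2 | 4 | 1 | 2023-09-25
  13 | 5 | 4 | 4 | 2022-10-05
SELECT category, MAX(stock) AS max_stock FROM products GROUP BY category HAVING MAX(stock) > 137

Execution result:
category | max_stock
Audio | 183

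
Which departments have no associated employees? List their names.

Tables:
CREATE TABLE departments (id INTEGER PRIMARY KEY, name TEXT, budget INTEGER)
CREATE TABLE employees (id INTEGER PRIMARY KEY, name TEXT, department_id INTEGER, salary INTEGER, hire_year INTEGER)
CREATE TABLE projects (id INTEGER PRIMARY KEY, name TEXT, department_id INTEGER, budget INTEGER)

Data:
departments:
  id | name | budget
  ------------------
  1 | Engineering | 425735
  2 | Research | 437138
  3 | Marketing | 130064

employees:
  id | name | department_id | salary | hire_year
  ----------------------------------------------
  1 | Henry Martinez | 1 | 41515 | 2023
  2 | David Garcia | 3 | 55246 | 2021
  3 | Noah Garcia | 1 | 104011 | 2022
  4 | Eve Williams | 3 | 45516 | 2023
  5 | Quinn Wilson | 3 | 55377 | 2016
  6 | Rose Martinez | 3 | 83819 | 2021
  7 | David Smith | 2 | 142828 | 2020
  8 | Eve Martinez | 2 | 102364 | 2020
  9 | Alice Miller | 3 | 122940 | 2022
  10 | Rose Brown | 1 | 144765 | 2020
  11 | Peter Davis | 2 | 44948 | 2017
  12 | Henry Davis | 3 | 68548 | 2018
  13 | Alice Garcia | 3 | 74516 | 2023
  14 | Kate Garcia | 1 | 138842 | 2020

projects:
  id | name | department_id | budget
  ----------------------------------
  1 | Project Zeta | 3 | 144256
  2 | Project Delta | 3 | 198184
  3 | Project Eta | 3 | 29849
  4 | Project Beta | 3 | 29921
SELECT p.name FROM departments p LEFT JOIN employees c ON c.department_id = p.id WHERE c.id IS NULL

Execution result:
(no rows)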